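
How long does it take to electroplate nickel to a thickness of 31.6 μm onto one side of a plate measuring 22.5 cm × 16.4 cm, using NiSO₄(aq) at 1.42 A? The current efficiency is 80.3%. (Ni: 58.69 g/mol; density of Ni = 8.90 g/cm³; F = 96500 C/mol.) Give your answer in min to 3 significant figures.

499 min

Plated area = 22.5 × 16.4 = 369.0 cm²
Volume = 369.0 × 31.6×10⁻⁴ cm = 1.166 cm³
m(Ni) = 1.166 × 8.90 = 10.38 g
n(Ni) = 10.38 / 58.69 = 0.1769 mol; n(e⁻) = 2 × 0.1769 = 0.3538 mol
Q = 0.3538 × 96500 / 0.803 = 42520 C
t = 42520 / 1.42 = 29940 s = 499 min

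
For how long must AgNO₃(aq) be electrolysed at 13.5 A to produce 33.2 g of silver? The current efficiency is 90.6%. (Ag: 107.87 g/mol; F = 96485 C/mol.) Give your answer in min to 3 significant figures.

40.5 min

n(Ag) = 33.2 / 107.87 = 0.3078 mol
Ag⁺ + e⁻ → Ag, so n(e⁻) = 0.3078 mol
Q = 0.3078 × 96485 / 0.906 = 32780 C
t = Q / I = 32780 / 13.5 = 2428 s = 40.5 min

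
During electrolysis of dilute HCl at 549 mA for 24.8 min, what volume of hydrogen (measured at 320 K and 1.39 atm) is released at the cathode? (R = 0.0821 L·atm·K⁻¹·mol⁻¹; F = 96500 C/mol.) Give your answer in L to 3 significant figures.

0.0800 L

Charge passed = 0.549 × 1488 = 816.9 C
n(e⁻) = 816.9 / 96500 = 0.008465 mol
2H⁺ + 2e⁻ → H₂, so n(H₂) = 0.008465 / 2 = 0.004233 mol
V = nRT/P = 0.004233 × 0.0821 × 320 / 1.39 = 0.08001 L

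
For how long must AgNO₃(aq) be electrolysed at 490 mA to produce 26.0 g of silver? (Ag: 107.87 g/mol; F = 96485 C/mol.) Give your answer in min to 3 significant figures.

n(Ag) = 26.0 / 107.87 = 0.2410 mol
Ag⁺ + e⁻ → Ag, so n(e⁻) = 0.2410 mol
Q = 0.2410 × 96485 = 23250 C
t = Q / I = 23250 / 0.490 = 47450 s = 791 min

791 min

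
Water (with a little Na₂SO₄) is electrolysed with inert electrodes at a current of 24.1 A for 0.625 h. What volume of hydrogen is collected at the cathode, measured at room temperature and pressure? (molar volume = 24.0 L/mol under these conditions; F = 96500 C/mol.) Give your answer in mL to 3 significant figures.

6740 mL

Q = 24.1 A × 2250 s = 54230 C
Moles of electrons = 54230 / 96500 = 0.5620 mol
2H⁺ + 2e⁻ → H₂, so n(H₂) = 0.5620 / 2 = 0.2810 mol
V = 0.2810 × 24.0 = 6.744 L
= 6740 mL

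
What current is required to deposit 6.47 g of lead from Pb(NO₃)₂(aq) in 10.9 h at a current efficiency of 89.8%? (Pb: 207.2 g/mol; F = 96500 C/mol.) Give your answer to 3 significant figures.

n(Pb) = 6.47 / 207.2 = 0.03123 mol
Pb²⁺ + 2e⁻ → Pb, so n(e⁻) = 2 × 0.03123 = 0.06246 mol
Q = 0.06246 × 96500 / 0.898 = 6712 C
I = Q / t = 6712 / 39240 s = 0.171 A

0.171 A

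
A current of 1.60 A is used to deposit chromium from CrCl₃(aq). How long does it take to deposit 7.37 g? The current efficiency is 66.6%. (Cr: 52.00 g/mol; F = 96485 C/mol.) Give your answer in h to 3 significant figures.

10.7 h

n(Cr) = 7.37 / 52.00 = 0.1417 mol
Cr³⁺ + 3e⁻ → Cr, so n(e⁻) = 3 × 0.1417 = 0.4251 mol
Q = 0.4251 × 96485 / 0.666 = 61590 C
t = Q / I = 61590 / 1.60 = 38490 s = 10.7 h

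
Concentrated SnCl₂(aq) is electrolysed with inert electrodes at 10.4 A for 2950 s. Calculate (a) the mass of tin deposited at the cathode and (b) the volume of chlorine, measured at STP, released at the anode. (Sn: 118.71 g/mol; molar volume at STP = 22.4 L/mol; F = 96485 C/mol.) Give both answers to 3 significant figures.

18.9 g Sn; 3.56 L Cl₂

Q = 10.4 × 2950 = 30680 C; n(e⁻) = 30680 / 96485 = 0.3180 mol
Cathode: Sn²⁺ + 2e⁻ → Sn → n(Sn) = 0.3180/2 = 0.1590 mol → 18.9 g
Anode: 2Cl⁻ → Cl₂ + 2e⁻ → n(Cl₂) = 0.3180/2 = 0.1590 mol → 3.56 L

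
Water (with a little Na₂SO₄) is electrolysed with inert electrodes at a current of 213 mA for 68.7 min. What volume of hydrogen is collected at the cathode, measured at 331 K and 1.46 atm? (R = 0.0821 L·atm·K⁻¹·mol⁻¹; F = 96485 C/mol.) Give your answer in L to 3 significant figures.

0.0847 L

Q = 0.213 A × 4122 s = 878.0 C
Moles of electrons = 878.0 / 96485 = 0.009100 mol
2H⁺ + 2e⁻ → H₂, so n(H₂) = 0.009100 / 2 = 0.004550 mol
V = nRT/P = 0.004550 × 0.0821 × 331 / 1.46 = 0.08469 L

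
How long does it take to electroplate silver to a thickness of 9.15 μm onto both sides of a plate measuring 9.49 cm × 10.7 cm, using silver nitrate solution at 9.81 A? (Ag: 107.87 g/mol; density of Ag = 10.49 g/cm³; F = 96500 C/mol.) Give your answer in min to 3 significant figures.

Plated area = 2 × 9.49 × 10.7 = 203.1 cm²
Volume = 203.1 × 9.15×10⁻⁴ cm = 0.1858 cm³
m(Ag) = 0.1858 × 10.49 = 1.949 g
n(Ag) = 1.949 / 107.87 = 0.01807 mol; n(e⁻) = 0.01807 mol
Q = 0.01807 × 96500 = 1744 C
t = 1744 / 9.81 = 177.8 s = 2.96 min

2.96 min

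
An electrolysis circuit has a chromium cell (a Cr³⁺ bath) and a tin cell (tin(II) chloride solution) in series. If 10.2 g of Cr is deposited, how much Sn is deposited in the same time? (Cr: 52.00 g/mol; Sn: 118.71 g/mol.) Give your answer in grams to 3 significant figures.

n(Cr) = 10.2 / 52.00 = 0.1962 mol
Cr³⁺ + 3e⁻ → Cr, so n(e⁻) = 3 × 0.1962 = 0.5886 mol
Same current for the same time ⇒ same n(e⁻) = 0.5886 mol in both cells.
Sn²⁺ + 2e⁻ → Sn, so n(Sn) = 0.5886 / 2 = 0.2943 mol
m(Sn) = 0.2943 × 118.71 = 34.9 g

34.9 g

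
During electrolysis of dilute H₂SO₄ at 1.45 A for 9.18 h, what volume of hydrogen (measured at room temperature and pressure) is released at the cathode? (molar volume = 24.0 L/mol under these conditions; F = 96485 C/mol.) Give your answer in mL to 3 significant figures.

5960 mL

Q = 1.45 A × 33048 s = 47920 C
Moles of electrons = 47920 / 96485 = 0.4967 mol
2H⁺ + 2e⁻ → H₂, so n(H₂) = 0.4967 / 2 = 0.2484 mol
V = 0.2484 × 24.0 = 5.962 L
= 5960 mL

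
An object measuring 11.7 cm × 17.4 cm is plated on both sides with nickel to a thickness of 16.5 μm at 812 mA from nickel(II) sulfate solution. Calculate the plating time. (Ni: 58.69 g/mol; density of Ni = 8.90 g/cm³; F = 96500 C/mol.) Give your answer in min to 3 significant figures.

Plated area = 2 × 11.7 × 17.4 = 407.2 cm²
Volume = 407.2 × 16.5×10⁻⁴ cm = 0.6719 cm³
m(Ni) = 0.6719 × 8.90 = 5.980 g
n(Ni) = 5.980 / 58.69 = 0.1019 mol; n(e⁻) = 2 × 0.1019 = 0.2038 mol
Q = 0.2038 × 96500 = 19670 C
t = 19670 / 0.812 = 24220 s = 404 min

404 min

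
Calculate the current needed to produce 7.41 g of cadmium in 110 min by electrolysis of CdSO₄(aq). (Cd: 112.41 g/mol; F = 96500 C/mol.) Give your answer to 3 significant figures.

1.93 A

n(Cd) = 7.41 / 112.41 = 0.06592 mol
Cd²⁺ + 2e⁻ → Cd, so n(e⁻) = 2 × 0.06592 = 0.1318 mol
Q = 0.1318 × 96500 = 12720 C
I = Q / t = 12720 / 6600 s = 1.93 A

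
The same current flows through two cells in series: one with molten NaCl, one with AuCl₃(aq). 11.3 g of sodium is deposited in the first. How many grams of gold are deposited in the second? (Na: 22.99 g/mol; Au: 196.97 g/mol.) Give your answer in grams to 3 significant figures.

32.3 g

n(Na) = 11.3 / 22.99 = 0.4915 mol
Na⁺ + e⁻ → Na, so n(e⁻) = 0.4915 mol
In series, the same 0.4915 mol of electrons flows through the second cell.
Au³⁺ + 3e⁻ → Au, so n(Au) = 0.4915 / 3 = 0.1638 mol
m(Au) = 0.1638 × 196.97 = 32.3 g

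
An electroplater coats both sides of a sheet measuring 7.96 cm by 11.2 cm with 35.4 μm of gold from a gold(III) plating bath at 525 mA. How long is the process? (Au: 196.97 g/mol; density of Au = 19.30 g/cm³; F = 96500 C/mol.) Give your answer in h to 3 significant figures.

9.47 h

Plated area = 2 × 7.96 × 11.2 = 178.3 cm²
Volume = 178.3 × 35.4×10⁻⁴ cm = 0.6312 cm³
m(Au) = 0.6312 × 19.30 = 12.18 g
n(Au) = 12.18 / 196.97 = 0.06184 mol; n(e⁻) = 3 × 0.06184 = 0.1855 mol
Q = 0.1855 × 96500 = 17900 C
t = 17900 / 0.525 = 34100 s = 9.47 h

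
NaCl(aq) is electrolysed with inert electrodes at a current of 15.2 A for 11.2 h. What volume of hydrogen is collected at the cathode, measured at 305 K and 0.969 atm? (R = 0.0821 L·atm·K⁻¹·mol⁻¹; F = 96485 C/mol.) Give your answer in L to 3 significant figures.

Q = It = 15.2 × 40320 = 6.129×10^5 C
Moles of electrons = 6.129×10^5 / 96485 = 6.352 mol
2H⁺ + 2e⁻ → H₂, so n(H₂) = 6.352 / 2 = 3.176 mol
V = nRT/P = 3.176 × 0.0821 × 305 / 0.969 = 82.07 L

82.1 L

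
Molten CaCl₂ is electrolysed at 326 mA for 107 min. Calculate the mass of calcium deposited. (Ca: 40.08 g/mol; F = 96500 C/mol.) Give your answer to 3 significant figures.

Q = 0.326 A × 6420 s = 2093 C
n(e⁻) = 2093 / 96500 = 0.02169 mol
Ca²⁺ + 2e⁻ → Ca, so n(Ca) = 0.02169 / 2 = 0.01085 mol
m = 0.01085 × 40.08 = 0.435 g

0.435 g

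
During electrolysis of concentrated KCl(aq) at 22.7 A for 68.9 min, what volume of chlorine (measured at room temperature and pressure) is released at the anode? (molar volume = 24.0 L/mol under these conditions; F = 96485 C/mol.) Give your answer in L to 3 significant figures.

Q = It = 22.7 × 4134 = 93840 C
n(e⁻) = Q/F = 93840/96485 = 0.9726 mol
2Cl⁻ → Cl₂ + 2e⁻, so n(Cl₂) = 0.9726 / 2 = 0.4863 mol
V = 0.4863 × 24.0 = 11.67 L

11.7 L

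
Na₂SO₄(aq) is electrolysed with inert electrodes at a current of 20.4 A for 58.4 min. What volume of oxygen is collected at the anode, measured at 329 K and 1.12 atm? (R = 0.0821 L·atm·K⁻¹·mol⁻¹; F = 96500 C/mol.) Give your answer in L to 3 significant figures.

Q = 20.4 A × 3504 s = 71480 C
Moles of electrons = 71480 / 96500 = 0.7407 mol
2H₂O → O₂ + 4H⁺ + 4e⁻, so n(O₂) = 0.7407 / 4 = 0.1852 mol
V = nRT/P = 0.1852 × 0.0821 × 329 / 1.12 = 4.466 L

4.47 L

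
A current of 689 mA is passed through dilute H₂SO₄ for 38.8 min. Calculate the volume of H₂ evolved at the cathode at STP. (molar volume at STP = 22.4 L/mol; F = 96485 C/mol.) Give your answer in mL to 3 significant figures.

Q = 0.689 A × 2328 s = 1604 C
Moles of electrons = 1604 / 96485 = 0.01662 mol
2H⁺ + 2e⁻ → H₂, so n(H₂) = 0.01662 / 2 = 0.008310 mol
V = 0.008310 × 22.4 = 0.1861 L
= 186 mL

186 mL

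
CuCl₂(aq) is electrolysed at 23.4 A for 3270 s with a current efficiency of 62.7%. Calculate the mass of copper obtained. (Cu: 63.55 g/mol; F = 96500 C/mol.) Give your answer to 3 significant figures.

Q = 23.4 × 3270 = 76520 C
n(e⁻) = 76520 / 96500 = 0.7930 mol
Cu²⁺ + 2e⁻ → Cu, so theoretical m(Cu) = 0.3965 × 63.55 = 25.20 g
Actual mass = 62.7% × 25.20 = 15.8 g

15.8 g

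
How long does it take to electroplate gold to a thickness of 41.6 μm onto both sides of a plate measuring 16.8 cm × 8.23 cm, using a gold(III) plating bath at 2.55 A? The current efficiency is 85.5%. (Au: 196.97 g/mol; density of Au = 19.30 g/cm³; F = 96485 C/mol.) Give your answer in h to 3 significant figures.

Plated area = 2 × 16.8 × 8.23 = 276.5 cm²
Volume = 276.5 × 41.6×10⁻⁴ cm = 1.150 cm³
m(Au) = 1.150 × 19.30 = 22.20 g
n(Au) = 22.20 / 196.97 = 0.1127 mol; n(e⁻) = 3 × 0.1127 = 0.3381 mol
Q = 0.3381 × 96485 / 0.855 = 38150 C
t = 38150 / 2.55 = 14960 s = 4.16 h

4.16 h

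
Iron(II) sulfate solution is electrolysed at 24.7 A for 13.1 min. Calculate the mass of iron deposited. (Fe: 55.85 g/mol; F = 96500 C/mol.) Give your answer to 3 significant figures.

5.62 g

Charge passed = 24.7 × 786 = 19410 C
n(e⁻) = 19410 / 96500 = 0.2011 mol
Fe²⁺ + 2e⁻ → Fe, so n(Fe) = 0.2011 / 2 = 0.1006 mol
m = 0.1006 × 55.85 = 5.62 g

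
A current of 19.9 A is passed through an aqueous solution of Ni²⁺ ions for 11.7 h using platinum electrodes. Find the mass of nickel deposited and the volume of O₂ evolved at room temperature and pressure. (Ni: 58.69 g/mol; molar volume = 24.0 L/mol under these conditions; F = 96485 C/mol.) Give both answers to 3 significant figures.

Q = 19.9 × 42120 = 8.382×10^5 C; n(e⁻) = 8.382×10^5 / 96485 = 8.687 mol
Cathode: Ni²⁺ + 2e⁻ → Ni → n(Ni) = 8.687/2 = 4.344 mol → 255 g
Anode: 2H₂O → O₂ + 4H⁺ + 4e⁻ → n(O₂) = 8.687/4 = 2.172 mol → 52.1 L

255 g Ni; 52.1 L O₂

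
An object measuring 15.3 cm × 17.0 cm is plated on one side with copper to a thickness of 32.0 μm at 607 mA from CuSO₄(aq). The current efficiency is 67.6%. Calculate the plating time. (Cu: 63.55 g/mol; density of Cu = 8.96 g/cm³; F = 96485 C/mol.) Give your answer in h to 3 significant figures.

15.3 h

Plated area = 15.3 × 17.0 = 260.1 cm²
Volume = 260.1 × 32.0×10⁻⁴ cm = 0.8323 cm³
m(Cu) = 0.8323 × 8.96 = 7.457 g
n(Cu) = 7.457 / 63.55 = 0.1173 mol; n(e⁻) = 2 × 0.1173 = 0.2346 mol
Q = 0.2346 × 96485 / 0.676 = 33480 C
t = 33480 / 0.607 = 55160 s = 15.3 h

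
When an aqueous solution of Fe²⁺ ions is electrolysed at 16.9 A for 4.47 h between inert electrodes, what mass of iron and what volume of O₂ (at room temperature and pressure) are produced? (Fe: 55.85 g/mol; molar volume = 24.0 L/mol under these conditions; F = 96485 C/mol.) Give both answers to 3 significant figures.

78.7 g Fe; 16.9 L O₂

Q = 16.9 × 16092 = 2.720×10^5 C; n(e⁻) = 2.720×10^5 / 96485 = 2.819 mol
Cathode: Fe²⁺ + 2e⁻ → Fe → n(Fe) = 2.819/2 = 1.410 mol → 78.7 g
Anode: 2H₂O → O₂ + 4H⁺ + 4e⁻ → n(O₂) = 2.819/4 = 0.7048 mol → 16.9 L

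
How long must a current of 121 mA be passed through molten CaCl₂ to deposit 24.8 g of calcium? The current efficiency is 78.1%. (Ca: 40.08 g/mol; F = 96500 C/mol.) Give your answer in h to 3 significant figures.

n(Ca) = 24.8 / 40.08 = 0.6188 mol
Ca²⁺ + 2e⁻ → Ca, so n(e⁻) = 2 × 0.6188 = 1.238 mol
Q = 1.238 × 96500 / 0.781 = 1.530×10^5 C
t = Q / I = 1.530×10^5 / 0.121 = 1.264×10^6 s = 351 h

351 h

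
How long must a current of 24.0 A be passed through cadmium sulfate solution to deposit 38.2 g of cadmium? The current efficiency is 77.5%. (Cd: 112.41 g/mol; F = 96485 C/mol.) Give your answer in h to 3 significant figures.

n(Cd) = 38.2 / 112.41 = 0.3398 mol
Cd²⁺ + 2e⁻ → Cd, so n(e⁻) = 2 × 0.3398 = 0.6796 mol
Q = 0.6796 × 96485 / 0.775 = 84610 C
t = Q / I = 84610 / 24.0 = 3525 s = 0.979 h

0.979 h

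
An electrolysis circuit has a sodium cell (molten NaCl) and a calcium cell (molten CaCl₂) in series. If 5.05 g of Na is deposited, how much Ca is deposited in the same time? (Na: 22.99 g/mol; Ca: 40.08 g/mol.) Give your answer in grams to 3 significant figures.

4.40 g

n(Na) = 5.05 / 22.99 = 0.2197 mol
Na⁺ + e⁻ → Na, so n(e⁻) = 0.2197 mol
In series, the same 0.2197 mol of electrons flows through the second cell.
Ca²⁺ + 2e⁻ → Ca, so n(Ca) = 0.2197 / 2 = 0.1099 mol
m(Ca) = 0.1099 × 40.08 = 4.40 g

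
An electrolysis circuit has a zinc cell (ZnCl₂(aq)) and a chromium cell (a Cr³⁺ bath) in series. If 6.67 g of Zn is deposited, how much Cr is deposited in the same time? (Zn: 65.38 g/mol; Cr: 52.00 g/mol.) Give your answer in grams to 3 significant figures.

3.54 g

n(Zn) = 6.67 / 65.38 = 0.1020 mol
Zn²⁺ + 2e⁻ → Zn, so n(e⁻) = 2 × 0.1020 = 0.2040 mol
The cells are in series, so the same charge (and hence the same n(e⁻) = 0.2040 mol) passes through both.
Cr³⁺ + 3e⁻ → Cr, so n(Cr) = 0.2040 / 3 = 0.06800 mol
m(Cr) = 0.06800 × 52.00 = 3.54 g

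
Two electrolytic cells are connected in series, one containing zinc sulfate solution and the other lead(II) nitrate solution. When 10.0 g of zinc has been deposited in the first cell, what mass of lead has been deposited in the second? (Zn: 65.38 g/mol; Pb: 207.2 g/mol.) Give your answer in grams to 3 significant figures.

n(Zn) = 10.0 / 65.38 = 0.1530 mol
Zn²⁺ + 2e⁻ → Zn, so n(e⁻) = 2 × 0.1530 = 0.3060 mol
The cells are in series, so the same charge (and hence the same n(e⁻) = 0.3060 mol) passes through both.
Pb²⁺ + 2e⁻ → Pb, so n(Pb) = 0.3060 / 2 = 0.1530 mol
m(Pb) = 0.1530 × 207.2 = 31.7 g

31.7 g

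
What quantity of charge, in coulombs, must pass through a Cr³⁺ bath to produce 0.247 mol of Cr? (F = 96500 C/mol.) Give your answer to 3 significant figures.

71500 C

Cr³⁺ + 3e⁻ → Cr, so n(e⁻) = 3 × 0.247 = 0.7410 mol
Q = 0.7410 × 96500 = 71510 C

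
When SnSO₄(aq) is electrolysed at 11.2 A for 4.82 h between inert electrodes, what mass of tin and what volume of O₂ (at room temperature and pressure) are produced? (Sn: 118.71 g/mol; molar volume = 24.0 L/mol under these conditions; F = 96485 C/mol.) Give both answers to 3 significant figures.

Q = 11.2 × 17352 = 1.943×10^5 C; n(e⁻) = 1.943×10^5 / 96485 = 2.014 mol
Cathode: Sn²⁺ + 2e⁻ → Sn → n(Sn) = 2.014/2 = 1.007 mol → 120 g
Anode: 2H₂O → O₂ + 4H⁺ + 4e⁻ → n(O₂) = 2.014/4 = 0.5035 mol → 12.1 L

120 g Sn; 12.1 L O₂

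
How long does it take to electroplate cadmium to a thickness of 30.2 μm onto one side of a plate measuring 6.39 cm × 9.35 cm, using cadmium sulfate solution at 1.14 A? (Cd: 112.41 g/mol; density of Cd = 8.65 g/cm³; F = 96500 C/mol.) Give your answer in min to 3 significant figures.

39.2 min

Plated area = 6.39 × 9.35 = 59.75 cm²
Volume = 59.75 × 30.2×10⁻⁴ cm = 0.1804 cm³
m(Cd) = 0.1804 × 8.65 = 1.560 g
n(Cd) = 1.560 / 112.41 = 0.01388 mol; n(e⁻) = 2 × 0.01388 = 0.02776 mol
Q = 0.02776 × 96500 = 2679 C
t = 2679 / 1.14 = 2350 s = 39.2 min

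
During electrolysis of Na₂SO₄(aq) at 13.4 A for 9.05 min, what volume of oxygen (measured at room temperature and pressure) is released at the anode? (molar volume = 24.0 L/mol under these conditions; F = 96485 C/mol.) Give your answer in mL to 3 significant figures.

452 mL

Q = It = 13.4 × 543 = 7276 C
Moles of electrons = 7276 / 96485 = 0.07541 mol
2H₂O → O₂ + 4H⁺ + 4e⁻, so n(O₂) = 0.07541 / 4 = 0.01885 mol
V = 0.01885 × 24.0 = 0.4524 L
= 452 mL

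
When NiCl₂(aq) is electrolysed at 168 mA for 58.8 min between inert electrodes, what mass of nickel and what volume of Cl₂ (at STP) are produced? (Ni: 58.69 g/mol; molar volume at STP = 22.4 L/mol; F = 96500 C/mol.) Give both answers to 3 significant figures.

0.180 g Ni; 0.0688 L Cl₂

Q = 0.168 × 3528 = 592.7 C; n(e⁻) = 592.7 / 96500 = 0.006142 mol
Cathode: Ni²⁺ + 2e⁻ → Ni → n(Ni) = 0.006142/2 = 0.003071 mol → 0.180 g
Anode: 2Cl⁻ → Cl₂ + 2e⁻ → n(Cl₂) = 0.006142/2 = 0.003071 mol → 0.0688 L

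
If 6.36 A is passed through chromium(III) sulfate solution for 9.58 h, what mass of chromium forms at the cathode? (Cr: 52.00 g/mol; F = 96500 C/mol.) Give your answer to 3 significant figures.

39.4 g

Q = It = 6.36 × 34488 = 2.193×10^5 C
n(e⁻) = Q/F = 2.193×10^5/96500 = 2.273 mol
Cr³⁺ + 3e⁻ → Cr, so n(Cr) = 2.273 / 3 = 0.7577 mol
m = 0.7577 × 52.00 = 39.4 g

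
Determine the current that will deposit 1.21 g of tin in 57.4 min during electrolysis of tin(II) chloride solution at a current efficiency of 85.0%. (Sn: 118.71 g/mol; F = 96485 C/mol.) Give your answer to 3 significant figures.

n(Sn) = 1.21 / 118.71 = 0.01019 mol
Sn²⁺ + 2e⁻ → Sn, so n(e⁻) = 2 × 0.01019 = 0.02038 mol
Q = 0.02038 × 96485 / 0.850 = 2313 C
I = Q / t = 2313 / 3444 s = 0.672 A

0.672 A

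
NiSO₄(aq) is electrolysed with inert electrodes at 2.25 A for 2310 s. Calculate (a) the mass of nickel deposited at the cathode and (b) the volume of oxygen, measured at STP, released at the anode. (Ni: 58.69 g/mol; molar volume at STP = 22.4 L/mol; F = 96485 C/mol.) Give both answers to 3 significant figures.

Q = 2.25 × 2310 = 5198 C; n(e⁻) = 5198 / 96485 = 0.05387 mol
Cathode: Ni²⁺ + 2e⁻ → Ni → n(Ni) = 0.05387/2 = 0.02694 mol → 1.58 g
Anode: 2H₂O → O₂ + 4H⁺ + 4e⁻ → n(O₂) = 0.05387/4 = 0.01347 mol → 0.302 L

1.58 g Ni; 0.302 L O₂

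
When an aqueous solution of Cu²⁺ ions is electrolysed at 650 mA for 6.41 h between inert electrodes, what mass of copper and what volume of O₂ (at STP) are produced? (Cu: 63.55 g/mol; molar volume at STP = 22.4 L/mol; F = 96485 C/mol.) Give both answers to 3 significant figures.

4.94 g Cu; 0.871 L O₂

Q = 0.650 × 23076 = 15000 C; n(e⁻) = 15000 / 96485 = 0.1555 mol
Cathode: Cu²⁺ + 2e⁻ → Cu → n(Cu) = 0.1555/2 = 0.07775 mol → 4.94 g
Anode: 2H₂O → O₂ + 4H⁺ + 4e⁻ → n(O₂) = 0.1555/4 = 0.03888 mol → 0.871 L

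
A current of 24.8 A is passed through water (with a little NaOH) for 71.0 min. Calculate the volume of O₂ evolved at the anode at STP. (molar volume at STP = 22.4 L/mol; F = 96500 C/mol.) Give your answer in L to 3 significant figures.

Q = 24.8 A × 4260 s = 1.056×10^5 C
n(e⁻) = Q/F = 1.056×10^5/96500 = 1.094 mol
2H₂O → O₂ + 4H⁺ + 4e⁻, so n(O₂) = 1.094 / 4 = 0.2735 mol
V = 0.2735 × 22.4 = 6.126 L

6.13 L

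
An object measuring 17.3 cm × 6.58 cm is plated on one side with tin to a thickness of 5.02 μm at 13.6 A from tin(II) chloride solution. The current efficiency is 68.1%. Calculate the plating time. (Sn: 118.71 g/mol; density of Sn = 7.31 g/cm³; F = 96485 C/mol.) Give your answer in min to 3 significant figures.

Plated area = 17.3 × 6.58 = 113.8 cm²
Volume = 113.8 × 5.02×10⁻⁴ cm = 0.05713 cm³
m(Sn) = 0.05713 × 7.31 = 0.4176 g
n(Sn) = 0.4176 / 118.71 = 0.003518 mol; n(e⁻) = 2 × 0.003518 = 0.007036 mol
Q = 0.007036 × 96485 / 0.681 = 996.9 C
t = 996.9 / 13.6 = 73.30 s = 1.22 min

1.22 min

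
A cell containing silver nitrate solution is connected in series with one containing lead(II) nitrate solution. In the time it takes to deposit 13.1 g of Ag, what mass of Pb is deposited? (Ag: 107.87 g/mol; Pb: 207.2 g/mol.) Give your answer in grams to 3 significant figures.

12.6 g

n(Ag) = 13.1 / 107.87 = 0.1214 mol
Ag⁺ + e⁻ → Ag, so n(e⁻) = 0.1214 mol
The cells are in series, so the same charge (and hence the same n(e⁻) = 0.1214 mol) passes through both.
Pb²⁺ + 2e⁻ → Pb, so n(Pb) = 0.1214 / 2 = 0.06070 mol
m(Pb) = 0.06070 × 207.2 = 12.6 g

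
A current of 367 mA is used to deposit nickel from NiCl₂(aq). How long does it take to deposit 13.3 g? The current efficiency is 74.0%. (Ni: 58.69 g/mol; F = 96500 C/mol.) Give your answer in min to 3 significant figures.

2680 min

n(Ni) = 13.3 / 58.69 = 0.2266 mol
Ni²⁺ + 2e⁻ → Ni, so n(e⁻) = 2 × 0.2266 = 0.4532 mol
Q = 0.4532 × 96500 / 0.740 = 59100 C
t = Q / I = 59100 / 0.367 = 1.610×10^5 s = 2680 min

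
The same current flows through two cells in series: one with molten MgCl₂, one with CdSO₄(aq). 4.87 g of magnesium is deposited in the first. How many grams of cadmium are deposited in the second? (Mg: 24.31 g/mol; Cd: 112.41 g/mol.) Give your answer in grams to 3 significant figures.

22.5 g

n(Mg) = 4.87 / 24.31 = 0.2003 mol
Mg²⁺ + 2e⁻ → Mg, so n(e⁻) = 2 × 0.2003 = 0.4006 mol
Same current for the same time ⇒ same n(e⁻) = 0.4006 mol in both cells.
Cd²⁺ + 2e⁻ → Cd, so n(Cd) = 0.4006 / 2 = 0.2003 mol
m(Cd) = 0.2003 × 112.41 = 22.5 g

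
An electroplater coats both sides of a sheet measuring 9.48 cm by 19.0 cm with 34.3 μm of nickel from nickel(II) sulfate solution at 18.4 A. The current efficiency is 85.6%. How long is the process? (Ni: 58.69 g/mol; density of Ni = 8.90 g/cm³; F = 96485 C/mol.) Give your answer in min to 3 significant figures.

Plated area = 2 × 9.48 × 19.0 = 360.2 cm²
Volume = 360.2 × 34.3×10⁻⁴ cm = 1.235 cm³
m(Ni) = 1.235 × 8.90 = 10.99 g
n(Ni) = 10.99 / 58.69 = 0.1873 mol; n(e⁻) = 2 × 0.1873 = 0.3746 mol
Q = 0.3746 × 96485 / 0.856 = 42220 C
t = 42220 / 18.4 = 2295 s = 38.3 min

38.3 min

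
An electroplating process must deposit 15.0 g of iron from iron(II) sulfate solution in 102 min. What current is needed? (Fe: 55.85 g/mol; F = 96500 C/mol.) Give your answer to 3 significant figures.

8.47 A

n(Fe) = 15.0 / 55.85 = 0.2686 mol
Fe²⁺ + 2e⁻ → Fe, so n(e⁻) = 2 × 0.2686 = 0.5372 mol
Q = 0.5372 × 96500 = 51840 C
I = Q / t = 51840 / 6120 s = 8.47 A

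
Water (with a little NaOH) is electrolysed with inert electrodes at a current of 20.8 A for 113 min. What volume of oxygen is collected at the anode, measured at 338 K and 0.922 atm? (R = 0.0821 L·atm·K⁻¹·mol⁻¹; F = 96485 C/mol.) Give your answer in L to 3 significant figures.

Q = It = 20.8 × 6780 = 1.410×10^5 C
n(e⁻) = Q/F = 1.410×10^5/96485 = 1.461 mol
2H₂O → O₂ + 4H⁺ + 4e⁻, so n(O₂) = 1.461 / 4 = 0.3653 mol
V = nRT/P = 0.3653 × 0.0821 × 338 / 0.922 = 10.99 L

11.0 L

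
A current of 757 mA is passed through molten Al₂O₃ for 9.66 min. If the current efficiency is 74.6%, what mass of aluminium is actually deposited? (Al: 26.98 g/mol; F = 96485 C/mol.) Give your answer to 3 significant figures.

Q = 0.757 × 579.6 = 438.8 C
n(e⁻) = 438.8 / 96485 = 0.004548 mol
Al³⁺ + 3e⁻ → Al, so theoretical m(Al) = 0.001516 × 26.98 = 0.04090 g
Actual mass = 74.6% × 0.04090 = 0.0305 g

0.0305 g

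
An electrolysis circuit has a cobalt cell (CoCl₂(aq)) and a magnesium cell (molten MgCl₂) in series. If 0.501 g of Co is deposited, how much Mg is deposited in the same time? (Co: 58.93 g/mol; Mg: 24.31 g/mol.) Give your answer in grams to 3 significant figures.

n(Co) = 0.501 / 58.93 = 0.008502 mol
Co²⁺ + 2e⁻ → Co, so n(e⁻) = 2 × 0.008502 = 0.01700 mol
Same current for the same time ⇒ same n(e⁻) = 0.01700 mol in both cells.
Mg²⁺ + 2e⁻ → Mg, so n(Mg) = 0.01700 / 2 = 0.008500 mol
m(Mg) = 0.008500 × 24.31 = 0.207 g

0.207 g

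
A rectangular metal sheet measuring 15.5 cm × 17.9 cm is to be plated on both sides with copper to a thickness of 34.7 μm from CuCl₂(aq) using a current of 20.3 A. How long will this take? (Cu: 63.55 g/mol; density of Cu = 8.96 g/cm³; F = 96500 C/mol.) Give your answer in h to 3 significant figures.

0.717 h

Plated area = 2 × 15.5 × 17.9 = 554.9 cm²
Volume = 554.9 × 34.7×10⁻⁴ cm = 1.926 cm³
m(Cu) = 1.926 × 8.96 = 17.26 g
n(Cu) = 17.26 / 63.55 = 0.2716 mol; n(e⁻) = 2 × 0.2716 = 0.5432 mol
Q = 0.5432 × 96500 = 52420 C
t = 52420 / 20.3 = 2582 s = 0.717 h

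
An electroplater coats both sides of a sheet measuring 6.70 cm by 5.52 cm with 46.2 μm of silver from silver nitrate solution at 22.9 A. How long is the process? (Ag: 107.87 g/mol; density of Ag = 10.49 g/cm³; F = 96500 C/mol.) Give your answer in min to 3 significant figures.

2.33 min

Plated area = 2 × 6.70 × 5.52 = 73.97 cm²
Volume = 73.97 × 46.2×10⁻⁴ cm = 0.3417 cm³
m(Ag) = 0.3417 × 10.49 = 3.584 g
n(Ag) = 3.584 / 107.87 = 0.03323 mol; n(e⁻) = 0.03323 mol
Q = 0.03323 × 96500 = 3207 C
t = 3207 / 22.9 = 140.0 s = 2.33 min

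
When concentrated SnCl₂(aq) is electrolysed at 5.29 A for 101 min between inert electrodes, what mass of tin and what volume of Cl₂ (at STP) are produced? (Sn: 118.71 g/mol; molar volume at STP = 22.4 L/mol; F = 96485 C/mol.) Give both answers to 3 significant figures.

Q = 5.29 × 6060 = 32060 C; n(e⁻) = 32060 / 96485 = 0.3323 mol
Cathode: Sn²⁺ + 2e⁻ → Sn → n(Sn) = 0.3323/2 = 0.1662 mol → 19.7 g
Anode: 2Cl⁻ → Cl₂ + 2e⁻ → n(Cl₂) = 0.3323/2 = 0.1662 mol → 3.72 L

19.7 g Sn; 3.72 L Cl₂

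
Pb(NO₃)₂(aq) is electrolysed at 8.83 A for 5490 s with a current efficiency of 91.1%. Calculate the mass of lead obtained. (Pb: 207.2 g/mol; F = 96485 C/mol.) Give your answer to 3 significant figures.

Q = 8.83 × 5490 = 48480 C
n(e⁻) = 48480 / 96485 = 0.5025 mol
Pb²⁺ + 2e⁻ → Pb, so theoretical m(Pb) = 0.2513 × 207.2 = 52.07 g
Actual mass = 91.1% × 52.07 = 47.4 g

47.4 g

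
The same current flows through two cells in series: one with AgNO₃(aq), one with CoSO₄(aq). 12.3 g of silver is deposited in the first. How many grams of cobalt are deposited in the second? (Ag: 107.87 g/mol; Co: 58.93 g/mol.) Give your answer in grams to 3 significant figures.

n(Ag) = 12.3 / 107.87 = 0.1140 mol
Ag⁺ + e⁻ → Ag, so n(e⁻) = 0.1140 mol
The cells are in series, so the same charge (and hence the same n(e⁻) = 0.1140 mol) passes through both.
Co²⁺ + 2e⁻ → Co, so n(Co) = 0.1140 / 2 = 0.05700 mol
m(Co) = 0.05700 × 58.93 = 3.36 g

3.36 g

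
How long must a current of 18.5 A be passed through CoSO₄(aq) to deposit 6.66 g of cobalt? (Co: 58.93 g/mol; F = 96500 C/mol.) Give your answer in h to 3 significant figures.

0.328 h

n(Co) = 6.66 / 58.93 = 0.1130 mol
Co²⁺ + 2e⁻ → Co, so n(e⁻) = 2 × 0.1130 = 0.2260 mol
Q = 0.2260 × 96500 = 21810 C
t = Q / I = 21810 / 18.5 = 1179 s = 0.328 h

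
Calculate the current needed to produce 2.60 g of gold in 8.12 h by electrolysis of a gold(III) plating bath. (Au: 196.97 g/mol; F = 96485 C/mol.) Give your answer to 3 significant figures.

n(Au) = 2.60 / 196.97 = 0.01320 mol
Au³⁺ + 3e⁻ → Au, so n(e⁻) = 3 × 0.01320 = 0.03960 mol
Q = 0.03960 × 96485 = 3821 C
I = Q / t = 3821 / 29232 s = 0.131 A

0.131 A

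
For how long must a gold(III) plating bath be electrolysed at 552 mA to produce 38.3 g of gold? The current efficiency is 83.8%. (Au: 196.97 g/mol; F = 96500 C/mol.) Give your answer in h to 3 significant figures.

33.8 h

n(Au) = 38.3 / 196.97 = 0.1944 mol
Au³⁺ + 3e⁻ → Au, so n(e⁻) = 3 × 0.1944 = 0.5832 mol
Q = 0.5832 × 96500 / 0.838 = 67160 C
t = Q / I = 67160 / 0.552 = 1.217×10^5 s = 33.8 h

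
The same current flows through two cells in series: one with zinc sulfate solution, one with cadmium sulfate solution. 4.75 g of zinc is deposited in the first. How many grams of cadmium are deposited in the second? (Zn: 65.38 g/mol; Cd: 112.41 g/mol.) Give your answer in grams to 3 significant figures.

8.17 g

n(Zn) = 4.75 / 65.38 = 0.07265 mol
Zn²⁺ + 2e⁻ → Zn, so n(e⁻) = 2 × 0.07265 = 0.1453 mol
In series, the same 0.1453 mol of electrons flows through the second cell.
Cd²⁺ + 2e⁻ → Cd, so n(Cd) = 0.1453 / 2 = 0.07265 mol
m(Cd) = 0.07265 × 112.41 = 8.17 g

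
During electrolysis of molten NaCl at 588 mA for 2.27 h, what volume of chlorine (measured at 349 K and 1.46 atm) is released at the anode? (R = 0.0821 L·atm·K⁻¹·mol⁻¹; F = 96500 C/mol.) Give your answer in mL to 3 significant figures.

489 mL

Q = It = 0.588 × 8172 = 4805 C
n(e⁻) = Q/F = 4805/96500 = 0.04979 mol
2Cl⁻ → Cl₂ + 2e⁻, so n(Cl₂) = 0.04979 / 2 = 0.02490 mol
V = nRT/P = 0.02490 × 0.0821 × 349 / 1.46 = 0.4887 L
= 489 mL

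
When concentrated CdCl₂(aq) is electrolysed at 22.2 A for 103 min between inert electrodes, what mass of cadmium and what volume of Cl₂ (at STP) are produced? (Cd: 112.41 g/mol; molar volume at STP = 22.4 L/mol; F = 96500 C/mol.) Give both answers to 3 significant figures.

79.9 g Cd; 15.9 L Cl₂

Q = 22.2 × 6180 = 1.372×10^5 C; n(e⁻) = 1.372×10^5 / 96500 = 1.422 mol
Cathode: Cd²⁺ + 2e⁻ → Cd → n(Cd) = 1.422/2 = 0.7110 mol → 79.9 g
Anode: 2Cl⁻ → Cl₂ + 2e⁻ → n(Cl₂) = 1.422/2 = 0.7110 mol → 15.9 L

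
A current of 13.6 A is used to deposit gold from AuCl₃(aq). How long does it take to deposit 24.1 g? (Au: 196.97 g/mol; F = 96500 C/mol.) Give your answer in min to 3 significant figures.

43.4 min

n(Au) = 24.1 / 196.97 = 0.1224 mol
Au³⁺ + 3e⁻ → Au, so n(e⁻) = 3 × 0.1224 = 0.3672 mol
Q = 0.3672 × 96500 = 35430 C
t = Q / I = 35430 / 13.6 = 2605 s = 43.4 min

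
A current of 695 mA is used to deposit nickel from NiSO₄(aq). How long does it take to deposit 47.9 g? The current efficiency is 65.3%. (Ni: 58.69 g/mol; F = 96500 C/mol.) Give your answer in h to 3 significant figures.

n(Ni) = 47.9 / 58.69 = 0.8162 mol
Ni²⁺ + 2e⁻ → Ni, so n(e⁻) = 2 × 0.8162 = 1.632 mol
Q = 1.632 × 96500 / 0.653 = 2.412×10^5 C
t = Q / I = 2.412×10^5 / 0.695 = 3.471×10^5 s = 96.4 h

96.4 h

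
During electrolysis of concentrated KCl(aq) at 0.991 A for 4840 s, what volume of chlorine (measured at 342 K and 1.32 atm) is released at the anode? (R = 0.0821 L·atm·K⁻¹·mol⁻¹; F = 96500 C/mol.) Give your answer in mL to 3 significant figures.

Q = It = 0.991 × 4840 = 4796 C
Moles of electrons = 4796 / 96500 = 0.04970 mol
2Cl⁻ → Cl₂ + 2e⁻, so n(Cl₂) = 0.04970 / 2 = 0.02485 mol
V = nRT/P = 0.02485 × 0.0821 × 342 / 1.32 = 0.5286 L
= 529 mL

529 mL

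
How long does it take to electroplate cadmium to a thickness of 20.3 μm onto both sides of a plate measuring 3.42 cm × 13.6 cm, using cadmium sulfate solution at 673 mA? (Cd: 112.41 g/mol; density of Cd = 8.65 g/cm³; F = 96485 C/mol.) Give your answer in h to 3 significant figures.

1.16 h

Plated area = 2 × 3.42 × 13.6 = 93.02 cm²
Volume = 93.02 × 20.3×10⁻⁴ cm = 0.1888 cm³
m(Cd) = 0.1888 × 8.65 = 1.633 g
n(Cd) = 1.633 / 112.41 = 0.01453 mol; n(e⁻) = 2 × 0.01453 = 0.02906 mol
Q = 0.02906 × 96485 = 2804 C
t = 2804 / 0.673 = 4166 s = 1.16 h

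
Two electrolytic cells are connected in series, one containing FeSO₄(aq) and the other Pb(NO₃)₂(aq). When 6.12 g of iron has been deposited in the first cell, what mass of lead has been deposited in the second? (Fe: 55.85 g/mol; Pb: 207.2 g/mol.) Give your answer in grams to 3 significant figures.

n(Fe) = 6.12 / 55.85 = 0.1096 mol
Fe²⁺ + 2e⁻ → Fe, so n(e⁻) = 2 × 0.1096 = 0.2192 mol
The cells are in series, so the same charge (and hence the same n(e⁻) = 0.2192 mol) passes through both.
Pb²⁺ + 2e⁻ → Pb, so n(Pb) = 0.2192 / 2 = 0.1096 mol
m(Pb) = 0.1096 × 207.2 = 22.7 g

22.7 g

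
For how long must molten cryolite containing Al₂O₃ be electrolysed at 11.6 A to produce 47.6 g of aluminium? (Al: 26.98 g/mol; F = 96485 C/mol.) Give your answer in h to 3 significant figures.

n(Al) = 47.6 / 26.98 = 1.764 mol
Al³⁺ + 3e⁻ → Al, so n(e⁻) = 3 × 1.764 = 5.292 mol
Q = 5.292 × 96485 = 5.106×10^5 C
t = Q / I = 5.106×10^5 / 11.6 = 44020 s = 12.2 h

12.2 h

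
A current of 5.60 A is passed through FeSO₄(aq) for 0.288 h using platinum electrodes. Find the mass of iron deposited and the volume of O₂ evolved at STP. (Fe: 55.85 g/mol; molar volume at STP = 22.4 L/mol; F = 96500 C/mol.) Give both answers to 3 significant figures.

1.68 g Fe; 0.337 L O₂

Q = 5.60 × 1036.8 = 5806 C; n(e⁻) = 5806 / 96500 = 0.06017 mol
Cathode: Fe²⁺ + 2e⁻ → Fe → n(Fe) = 0.06017/2 = 0.03009 mol → 1.68 g
Anode: 2H₂O → O₂ + 4H⁺ + 4e⁻ → n(O₂) = 0.06017/4 = 0.01504 mol → 0.337 L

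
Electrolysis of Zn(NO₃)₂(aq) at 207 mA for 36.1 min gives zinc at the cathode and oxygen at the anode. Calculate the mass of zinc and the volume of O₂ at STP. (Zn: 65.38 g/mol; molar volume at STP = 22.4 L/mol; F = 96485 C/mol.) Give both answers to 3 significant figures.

0.152 g Zn; 0.0260 L O₂

Q = 0.207 × 2166 = 448.4 C; n(e⁻) = 448.4 / 96485 = 0.004647 mol
Cathode: Zn²⁺ + 2e⁻ → Zn → n(Zn) = 0.004647/2 = 0.002324 mol → 0.152 g
Anode: 2H₂O → O₂ + 4H⁺ + 4e⁻ → n(O₂) = 0.004647/4 = 0.001162 mol → 0.0260 L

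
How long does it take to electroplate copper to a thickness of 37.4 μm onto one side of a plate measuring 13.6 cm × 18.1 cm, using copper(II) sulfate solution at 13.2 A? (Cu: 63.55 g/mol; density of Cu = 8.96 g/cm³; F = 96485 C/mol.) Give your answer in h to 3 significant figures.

Plated area = 13.6 × 18.1 = 246.2 cm²
Volume = 246.2 × 37.4×10⁻⁴ cm = 0.9208 cm³
m(Cu) = 0.9208 × 8.96 = 8.250 g
n(Cu) = 8.250 / 63.55 = 0.1298 mol; n(e⁻) = 2 × 0.1298 = 0.2596 mol
Q = 0.2596 × 96485 = 25050 C
t = 25050 / 13.2 = 1898 s = 0.527 h

0.527 h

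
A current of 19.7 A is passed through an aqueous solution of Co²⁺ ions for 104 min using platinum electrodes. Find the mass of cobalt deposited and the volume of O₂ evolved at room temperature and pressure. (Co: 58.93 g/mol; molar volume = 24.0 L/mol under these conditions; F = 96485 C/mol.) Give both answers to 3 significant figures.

Q = 19.7 × 6240 = 1.229×10^5 C; n(e⁻) = 1.229×10^5 / 96485 = 1.274 mol
Cathode: Co²⁺ + 2e⁻ → Co → n(Co) = 1.274/2 = 0.6370 mol → 37.5 g
Anode: 2H₂O → O₂ + 4H⁺ + 4e⁻ → n(O₂) = 1.274/4 = 0.3185 mol → 7.64 L

37.5 g Co; 7.64 L O₂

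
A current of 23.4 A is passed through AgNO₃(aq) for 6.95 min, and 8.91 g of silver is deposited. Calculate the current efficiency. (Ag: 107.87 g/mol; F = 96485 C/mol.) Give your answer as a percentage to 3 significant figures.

81.7%

Q = 23.4 × 417 = 9758 C
n(e⁻) = 9758 / 96485 = 0.1011 mol
Ag⁺ + e⁻ → Ag, so theoretical n(Ag) = 0.1011 mol → 10.91 g
Efficiency = 8.91 / 10.91 = 0.8167 = 81.7%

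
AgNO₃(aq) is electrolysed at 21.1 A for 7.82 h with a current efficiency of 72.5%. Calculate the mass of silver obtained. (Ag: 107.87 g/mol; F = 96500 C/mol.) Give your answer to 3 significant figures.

Q = 21.1 × 28152 = 5.940×10^5 C
n(e⁻) = 5.940×10^5 / 96500 = 6.155 mol
Ag⁺ + e⁻ → Ag, so theoretical m(Ag) = 6.155 × 107.87 = 663.9 g
Actual mass = 72.5% × 663.9 = 481 g

481 g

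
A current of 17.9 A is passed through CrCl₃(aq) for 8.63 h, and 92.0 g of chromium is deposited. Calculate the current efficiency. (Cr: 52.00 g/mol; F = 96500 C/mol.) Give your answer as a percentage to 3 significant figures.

Q = 17.9 × 31068 = 5.561×10^5 C
n(e⁻) = 5.561×10^5 / 96500 = 5.763 mol
Cr³⁺ + 3e⁻ → Cr, so theoretical n(Cr) = 1.921 mol → 99.89 g
Efficiency = 92.0 / 99.89 = 0.9210 = 92.1%

92.1%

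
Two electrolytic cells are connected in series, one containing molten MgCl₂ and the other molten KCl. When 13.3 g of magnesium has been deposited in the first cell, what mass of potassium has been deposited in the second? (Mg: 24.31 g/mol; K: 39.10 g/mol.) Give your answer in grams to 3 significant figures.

42.8 g

n(Mg) = 13.3 / 24.31 = 0.5471 mol
Mg²⁺ + 2e⁻ → Mg, so n(e⁻) = 2 × 0.5471 = 1.094 mol
Same current for the same time ⇒ same n(e⁻) = 1.094 mol in both cells.
K⁺ + e⁻ → K, so n(K) = 1.094 mol
m(K) = 1.094 × 39.10 = 42.8 g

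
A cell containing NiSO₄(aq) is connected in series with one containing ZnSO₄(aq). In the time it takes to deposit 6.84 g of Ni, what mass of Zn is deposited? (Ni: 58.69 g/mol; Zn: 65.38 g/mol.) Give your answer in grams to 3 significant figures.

n(Ni) = 6.84 / 58.69 = 0.1165 mol
Ni²⁺ + 2e⁻ → Ni, so n(e⁻) = 2 × 0.1165 = 0.2330 mol
Same current for the same time ⇒ same n(e⁻) = 0.2330 mol in both cells.
Zn²⁺ + 2e⁻ → Zn, so n(Zn) = 0.2330 / 2 = 0.1165 mol
m(Zn) = 0.1165 × 65.38 = 7.62 g

7.62 g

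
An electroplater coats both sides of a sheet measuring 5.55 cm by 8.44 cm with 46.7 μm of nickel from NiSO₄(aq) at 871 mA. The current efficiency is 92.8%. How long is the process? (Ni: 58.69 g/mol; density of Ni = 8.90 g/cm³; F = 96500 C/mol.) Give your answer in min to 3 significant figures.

Plated area = 2 × 5.55 × 8.44 = 93.68 cm²
Volume = 93.68 × 46.7×10⁻⁴ cm = 0.4375 cm³
m(Ni) = 0.4375 × 8.90 = 3.894 g
n(Ni) = 3.894 / 58.69 = 0.06635 mol; n(e⁻) = 2 × 0.06635 = 0.1327 mol
Q = 0.1327 × 96500 / 0.928 = 13800 C
t = 13800 / 0.871 = 15840 s = 264 min

264 min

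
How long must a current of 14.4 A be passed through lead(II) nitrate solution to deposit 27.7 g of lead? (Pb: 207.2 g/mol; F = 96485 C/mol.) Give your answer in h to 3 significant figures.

n(Pb) = 27.7 / 207.2 = 0.1337 mol
Pb²⁺ + 2e⁻ → Pb, so n(e⁻) = 2 × 0.1337 = 0.2674 mol
Q = 0.2674 × 96485 = 25800 C
t = Q / I = 25800 / 14.4 = 1792 s = 0.498 h

0.498 h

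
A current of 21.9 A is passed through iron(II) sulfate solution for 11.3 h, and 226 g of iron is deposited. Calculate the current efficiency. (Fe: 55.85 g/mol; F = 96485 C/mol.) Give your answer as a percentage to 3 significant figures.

Q = 21.9 × 40680 = 8.909×10^5 C
n(e⁻) = 8.909×10^5 / 96485 = 9.234 mol
Fe²⁺ + 2e⁻ → Fe, so theoretical n(Fe) = 4.617 mol → 257.9 g
Efficiency = 226 / 257.9 = 0.8763 = 87.6%

87.6%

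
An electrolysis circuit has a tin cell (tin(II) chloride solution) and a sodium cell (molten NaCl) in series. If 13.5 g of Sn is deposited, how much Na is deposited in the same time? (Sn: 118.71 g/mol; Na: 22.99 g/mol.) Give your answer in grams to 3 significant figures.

5.23 g

n(Sn) = 13.5 / 118.71 = 0.1137 mol
Sn²⁺ + 2e⁻ → Sn, so n(e⁻) = 2 × 0.1137 = 0.2274 mol
Since the cells are in series, n(e⁻) in the Na cell is also 0.2274 mol.
Na⁺ + e⁻ → Na, so n(Na) = 0.2274 mol
m(Na) = 0.2274 × 22.99 = 5.23 g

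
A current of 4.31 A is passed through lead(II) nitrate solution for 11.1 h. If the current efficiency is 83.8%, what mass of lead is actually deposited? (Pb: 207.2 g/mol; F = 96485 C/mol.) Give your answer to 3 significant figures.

155 g

Q = 4.31 × 39960 = 1.722×10^5 C
n(e⁻) = 1.722×10^5 / 96485 = 1.785 mol
Pb²⁺ + 2e⁻ → Pb, so theoretical m(Pb) = 0.8925 × 207.2 = 184.9 g
Actual mass = 83.8% × 184.9 = 155 g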